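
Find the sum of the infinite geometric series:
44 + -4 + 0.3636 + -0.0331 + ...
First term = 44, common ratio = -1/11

For |r| < 1, S = a / (1 - r)
S = 44 / (1 - (-1/11))
S = 44 / (12/11)
S = 121/3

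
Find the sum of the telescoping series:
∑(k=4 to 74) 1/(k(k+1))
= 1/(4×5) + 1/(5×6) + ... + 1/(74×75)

Partial fractions: 1/(k(k+1)) = 1/k - 1/(k+1)
The series telescopes:
= (1/4 - 1/5) + (1/5 - 1/6) + ... + (1/74 - 1/75)
= 1/4 - 1/75
= 71/300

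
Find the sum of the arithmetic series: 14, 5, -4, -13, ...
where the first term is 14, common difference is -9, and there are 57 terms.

Sₙ = n/2 × (first + last)
Last term = a + (n-1)d = 14 + (57-1)×(-9) = -490
S_57 = 57/2 × (14 + (-490))
S_57 = 57/2 × (-476) = -13566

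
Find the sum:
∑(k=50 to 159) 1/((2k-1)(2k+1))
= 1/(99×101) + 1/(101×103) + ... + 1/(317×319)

Partial fractions: 1/((2k-1)(2k+1)) = (1/2)[1/(2k-1) - 1/(2k+1)]
The series telescopes:
= (1/2)[1/99 - 1/319]
= 10/2871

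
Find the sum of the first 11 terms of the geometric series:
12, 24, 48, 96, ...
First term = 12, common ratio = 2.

Sₙ = a(1 - rⁿ) / (1 - r)
S_11 = 12(1 - 2^11) / (1 - 2)
S_11 = 12(1 - 2048) / (-1)
S_11 = 24564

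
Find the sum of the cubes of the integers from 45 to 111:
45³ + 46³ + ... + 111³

Use ∑_{k=1}^{n} k³ = [n(n+1)/2]², then subtract the first 44 terms.
∑_{k=1}^{111} k³ = [111×112/2]² = 6216² = 38638656
∑_{k=1}^{44} k³ = [44×45/2]² = 990² = 980100
∑_{k=45}^{111} k³ = 38638656 - 980100 = 37658556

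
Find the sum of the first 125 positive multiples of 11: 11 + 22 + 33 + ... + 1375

Factor out 11: = 11(1 + 2 + ... + 125) = 11 × n(n+1)/2
= 11 × 125×126/2
= 11 × 7875
= 86625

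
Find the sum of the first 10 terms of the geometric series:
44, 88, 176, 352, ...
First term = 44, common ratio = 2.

Sₙ = a(1 - rⁿ) / (1 - r)
S_10 = 44(1 - 2^10) / (1 - 2)
S_10 = 44(1 - 1024) / (-1)
S_10 = 45012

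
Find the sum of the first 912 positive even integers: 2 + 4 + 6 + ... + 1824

Sum of first n even numbers = n(n+1)
= 912×913
= 832656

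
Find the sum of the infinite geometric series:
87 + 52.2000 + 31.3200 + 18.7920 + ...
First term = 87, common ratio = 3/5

For |r| < 1, S = a / (1 - r)
S = 87 / (1 - (3/5))
S = 87 / (2/5)
S = 435/2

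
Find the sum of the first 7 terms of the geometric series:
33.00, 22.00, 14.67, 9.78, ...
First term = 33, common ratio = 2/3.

Sₙ = a(1 - rⁿ) / (1 - r)
S_7 = 33(1 - (2/3)^7) / (1 - (2/3))
S_7 = 33(1 - (128/2187)) / (1/3)
S_7 = 22649/243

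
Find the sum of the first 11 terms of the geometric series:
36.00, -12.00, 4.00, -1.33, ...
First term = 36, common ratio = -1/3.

Sₙ = a(1 - rⁿ) / (1 - r)
S_11 = 36(1 - (-1/3)^11) / (1 - (-1/3))
S_11 = 36(1 - (-1/177147)) / (4/3)
S_11 = 177148/6561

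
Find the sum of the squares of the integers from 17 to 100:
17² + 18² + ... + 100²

Use ∑_{k=1}^{n} k² = n(n+1)(2n+1)/6, then subtract the first 16 terms.
∑_{k=1}^{100} k² = 100×101×201/6 = 338350
∑_{k=1}^{16} k² = 16×17×33/6 = 1496
∑_{k=17}^{100} k² = 338350 - 1496 = 336854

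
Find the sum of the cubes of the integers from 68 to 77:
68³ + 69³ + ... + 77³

Use ∑_{k=1}^{n} k³ = [n(n+1)/2]², then subtract the first 67 terms.
∑_{k=1}^{77} k³ = [77×78/2]² = 3003² = 9018009
∑_{k=1}^{67} k³ = [67×68/2]² = 2278² = 5189284
∑_{k=68}^{77} k³ = 9018009 - 5189284 = 3828725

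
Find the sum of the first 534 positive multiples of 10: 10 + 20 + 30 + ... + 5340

Factor out 10: = 10(1 + 2 + ... + 534) = 10 × n(n+1)/2
= 10 × 534×535/2
= 10 × 142845
= 1428450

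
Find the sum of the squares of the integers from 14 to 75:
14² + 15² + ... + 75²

Use ∑_{k=1}^{n} k² = n(n+1)(2n+1)/6, then subtract the first 13 terms.
∑_{k=1}^{75} k² = 75×76×151/6 = 143450
∑_{k=1}^{13} k² = 13×14×27/6 = 819
∑_{k=14}^{75} k² = 143450 - 819 = 142631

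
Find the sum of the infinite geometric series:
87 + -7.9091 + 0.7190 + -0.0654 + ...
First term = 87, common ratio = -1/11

For |r| < 1, S = a / (1 - r)
S = 87 / (1 - (-1/11))
S = 87 / (12/11)
S = 319/4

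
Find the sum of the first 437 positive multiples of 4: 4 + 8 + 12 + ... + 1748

Factor out 4: = 4(1 + 2 + ... + 437) = 4 × n(n+1)/2
= 4 × 437×438/2
= 4 × 95703
= 382812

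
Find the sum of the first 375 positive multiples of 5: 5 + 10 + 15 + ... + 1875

Factor out 5: = 5(1 + 2 + ... + 375) = 5 × n(n+1)/2
= 5 × 375×376/2
= 5 × 70500
= 352500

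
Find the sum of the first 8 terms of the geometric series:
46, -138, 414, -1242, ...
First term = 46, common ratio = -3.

Sₙ = a(1 - rⁿ) / (1 - r)
S_8 = 46(1 - (-3)^8) / (1 - (-3))
S_8 = 46(1 - 6561) / (4)
S_8 = -75440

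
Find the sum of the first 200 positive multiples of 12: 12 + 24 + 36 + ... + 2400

Factor out 12: = 12(1 + 2 + ... + 200) = 12 × n(n+1)/2
= 12 × 200×201/2
= 12 × 20100
= 241200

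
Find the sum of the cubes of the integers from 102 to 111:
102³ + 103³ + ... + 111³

Use ∑_{k=1}^{n} k³ = [n(n+1)/2]², then subtract the first 101 terms.
∑_{k=1}^{111} k³ = [111×112/2]² = 6216² = 38638656
∑_{k=1}^{101} k³ = [101×102/2]² = 5151² = 26532801
∑_{k=102}^{111} k³ = 38638656 - 26532801 = 12105855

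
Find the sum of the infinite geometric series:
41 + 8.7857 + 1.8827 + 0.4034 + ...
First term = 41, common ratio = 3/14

For |r| < 1, S = a / (1 - r)
S = 41 / (1 - (3/14))
S = 41 / (11/14)
S = 574/11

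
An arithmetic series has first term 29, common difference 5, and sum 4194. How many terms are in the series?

Using S = n/2 × [2a + (n-1)d]
4194 = n/2 × [2(29) + (n-1)(5)]
4194 = n/2 × [58 + 5n - 5]
8388 = n × [53 + 5n]
5n² + (53)n - 8388 = 0
Discriminant: Δ = (53)² - 4(5)(-8388) = 2809 + 167760 = 170569
√Δ = 413
n = [-(53) + √Δ] / (2·5) = (-53 + 413) / 10 = 360 / 10 = 36
(The negative root is discarded since n must be a positive integer.)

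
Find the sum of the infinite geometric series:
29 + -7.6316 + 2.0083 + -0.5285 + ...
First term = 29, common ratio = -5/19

For |r| < 1, S = a / (1 - r)
S = 29 / (1 - (-5/19))
S = 29 / (24/19)
S = 551/24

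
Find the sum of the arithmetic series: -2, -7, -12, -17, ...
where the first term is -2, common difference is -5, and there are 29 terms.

Sₙ = n/2 × (first + last)
Last term = a + (n-1)d = -2 + (29-1)×(-5) = -142
S_29 = 29/2 × (-2 + (-142))
S_29 = 29/2 × (-144) = -2088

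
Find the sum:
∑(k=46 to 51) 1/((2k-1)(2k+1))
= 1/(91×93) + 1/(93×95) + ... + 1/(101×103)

Partial fractions: 1/((2k-1)(2k+1)) = (1/2)[1/(2k-1) - 1/(2k+1)]
The series telescopes:
= (1/2)[1/91 - 1/103]
= 6/9373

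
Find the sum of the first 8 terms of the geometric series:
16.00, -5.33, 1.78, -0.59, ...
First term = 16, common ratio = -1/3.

Sₙ = a(1 - rⁿ) / (1 - r)
S_8 = 16(1 - (-1/3)^8) / (1 - (-1/3))
S_8 = 16(1 - (1/6561)) / (4/3)
S_8 = 26240/2187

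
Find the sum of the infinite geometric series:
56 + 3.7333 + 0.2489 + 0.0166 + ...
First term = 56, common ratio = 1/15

For |r| < 1, S = a / (1 - r)
S = 56 / (1 - (1/15))
S = 56 / (14/15)
S = 60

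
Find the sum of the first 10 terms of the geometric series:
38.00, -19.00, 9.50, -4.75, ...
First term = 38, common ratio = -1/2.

Sₙ = a(1 - rⁿ) / (1 - r)
S_10 = 38(1 - (-1/2)^10) / (1 - (-1/2))
S_10 = 38(1 - (1/1024)) / (3/2)
S_10 = 6479/256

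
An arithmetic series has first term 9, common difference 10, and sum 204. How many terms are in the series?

Using S = n/2 × [2a + (n-1)d]
204 = n/2 × [2(9) + (n-1)(10)]
204 = n/2 × [18 + 10n - 10]
408 = n × [8 + 10n]
10n² + (8)n - 408 = 0
Discriminant: Δ = (8)² - 4(10)(-408) = 64 + 16320 = 16384
√Δ = 128
n = [-(8) + √Δ] / (2·10) = (-8 + 128) / 20 = 120 / 20 = 6
(The negative root is discarded since n must be a positive integer.)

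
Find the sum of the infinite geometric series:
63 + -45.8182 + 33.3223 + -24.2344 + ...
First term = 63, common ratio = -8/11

For |r| < 1, S = a / (1 - r)
S = 63 / (1 - (-8/11))
S = 63 / (19/11)
S = 693/19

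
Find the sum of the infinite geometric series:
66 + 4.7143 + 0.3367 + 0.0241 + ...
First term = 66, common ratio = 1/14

For |r| < 1, S = a / (1 - r)
S = 66 / (1 - (1/14))
S = 66 / (13/14)
S = 924/13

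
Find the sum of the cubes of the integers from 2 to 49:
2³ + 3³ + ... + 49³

Use ∑_{k=1}^{n} k³ = [n(n+1)/2]², then subtract the first 1 terms.
∑_{k=1}^{49} k³ = [49×50/2]² = 1225² = 1500625
∑_{k=1}^{1} k³ = [1×2/2]² = 1² = 1
∑_{k=2}^{49} k³ = 1500625 - 1 = 1500624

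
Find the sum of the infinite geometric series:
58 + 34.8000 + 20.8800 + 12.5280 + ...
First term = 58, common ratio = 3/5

For |r| < 1, S = a / (1 - r)
S = 58 / (1 - (3/5))
S = 58 / (2/5)
S = 145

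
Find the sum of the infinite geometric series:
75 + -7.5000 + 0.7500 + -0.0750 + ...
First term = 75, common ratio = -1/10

For |r| < 1, S = a / (1 - r)
S = 75 / (1 - (-1/10))
S = 75 / (11/10)
S = 750/11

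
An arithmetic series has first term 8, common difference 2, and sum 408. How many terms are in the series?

Using S = n/2 × [2a + (n-1)d]
408 = n/2 × [2(8) + (n-1)(2)]
408 = n/2 × [16 + 2n - 2]
816 = n × [14 + 2n]
2n² + (14)n - 816 = 0
Discriminant: Δ = (14)² - 4(2)(-816) = 196 + 6528 = 6724
√Δ = 82
n = [-(14) + √Δ] / (2·2) = (-14 + 82) / 4 = 68 / 4 = 17
(The negative root is discarded since n must be a positive integer.)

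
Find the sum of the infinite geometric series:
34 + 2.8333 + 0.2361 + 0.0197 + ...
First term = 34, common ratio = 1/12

For |r| < 1, S = a / (1 - r)
S = 34 / (1 - (1/12))
S = 34 / (11/12)
S = 408/11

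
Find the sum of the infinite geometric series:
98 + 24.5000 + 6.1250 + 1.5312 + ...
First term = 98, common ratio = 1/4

For |r| < 1, S = a / (1 - r)
S = 98 / (1 - (1/4))
S = 98 / (3/4)
S = 392/3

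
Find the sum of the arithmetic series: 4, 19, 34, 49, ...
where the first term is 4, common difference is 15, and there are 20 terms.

Sₙ = n/2 × (first + last)
Last term = a + (n-1)d = 4 + (20-1)×15 = 289
S_20 = 20/2 × (4 + 289)
S_20 = 20/2 × 293 = 2930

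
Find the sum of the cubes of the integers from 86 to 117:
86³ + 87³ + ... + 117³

Use ∑_{k=1}^{n} k³ = [n(n+1)/2]², then subtract the first 85 terms.
∑_{k=1}^{117} k³ = [117×118/2]² = 6903² = 47651409
∑_{k=1}^{85} k³ = [85×86/2]² = 3655² = 13359025
∑_{k=86}^{117} k³ = 47651409 - 13359025 = 34292384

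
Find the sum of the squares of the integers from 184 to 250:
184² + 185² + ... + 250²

Use ∑_{k=1}^{n} k² = n(n+1)(2n+1)/6, then subtract the first 183 terms.
∑_{k=1}^{250} k² = 250×251×501/6 = 5239625
∑_{k=1}^{183} k² = 183×184×367/6 = 2059604
∑_{k=184}^{250} k² = 5239625 - 2059604 = 3180021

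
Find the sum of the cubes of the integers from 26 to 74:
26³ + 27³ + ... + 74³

Use ∑_{k=1}^{n} k³ = [n(n+1)/2]², then subtract the first 25 terms.
∑_{k=1}^{74} k³ = [74×75/2]² = 2775² = 7700625
∑_{k=1}^{25} k³ = [25×26/2]² = 325² = 105625
∑_{k=26}^{74} k³ = 7700625 - 105625 = 7595000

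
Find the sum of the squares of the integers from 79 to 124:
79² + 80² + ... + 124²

Use ∑_{k=1}^{n} k² = n(n+1)(2n+1)/6, then subtract the first 78 terms.
∑_{k=1}^{124} k² = 124×125×249/6 = 643250
∑_{k=1}^{78} k² = 78×79×157/6 = 161239
∑_{k=79}^{124} k² = 643250 - 161239 = 482011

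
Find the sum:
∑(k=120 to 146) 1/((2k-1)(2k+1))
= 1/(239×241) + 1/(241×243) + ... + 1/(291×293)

Partial fractions: 1/((2k-1)(2k+1)) = (1/2)[1/(2k-1) - 1/(2k+1)]
The series telescopes:
= (1/2)[1/239 - 1/293]
= 27/70027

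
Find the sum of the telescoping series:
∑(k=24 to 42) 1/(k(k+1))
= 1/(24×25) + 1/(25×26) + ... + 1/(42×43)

Partial fractions: 1/(k(k+1)) = 1/k - 1/(k+1)
The series telescopes:
= (1/24 - 1/25) + (1/25 - 1/26) + ... + (1/42 - 1/43)
= 1/24 - 1/43
= 19/1032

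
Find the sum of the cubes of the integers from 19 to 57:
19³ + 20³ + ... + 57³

Use ∑_{k=1}^{n} k³ = [n(n+1)/2]², then subtract the first 18 terms.
∑_{k=1}^{57} k³ = [57×58/2]² = 1653² = 2732409
∑_{k=1}^{18} k³ = [18×19/2]² = 171² = 29241
∑_{k=19}^{57} k³ = 2732409 - 29241 = 2703168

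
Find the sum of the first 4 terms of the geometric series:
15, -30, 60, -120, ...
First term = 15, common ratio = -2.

Sₙ = a(1 - rⁿ) / (1 - r)
S_4 = 15(1 - (-2)^4) / (1 - (-2))
S_4 = 15(1 - 16) / (3)
S_4 = -75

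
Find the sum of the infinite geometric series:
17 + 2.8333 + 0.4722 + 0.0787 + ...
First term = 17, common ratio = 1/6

For |r| < 1, S = a / (1 - r)
S = 17 / (1 - (1/6))
S = 17 / (5/6)
S = 102/5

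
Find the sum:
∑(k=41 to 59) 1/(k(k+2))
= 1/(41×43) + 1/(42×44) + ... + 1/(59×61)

Partial fractions: 1/(k(k+2)) = (1/2)[1/k - 1/(k+2)]
Telescoping leaves the first two and last two terms:
= (1/2)[1/41 + 1/42 - 1/60 - 1/61]
= 5301/700280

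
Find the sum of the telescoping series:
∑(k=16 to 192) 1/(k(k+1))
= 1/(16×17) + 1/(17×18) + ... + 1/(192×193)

Partial fractions: 1/(k(k+1)) = 1/k - 1/(k+1)
The series telescopes:
= (1/16 - 1/17) + (1/17 - 1/18) + ... + (1/192 - 1/193)
= 1/16 - 1/193
= 177/3088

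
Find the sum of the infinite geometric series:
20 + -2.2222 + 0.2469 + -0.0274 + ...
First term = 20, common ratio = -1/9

For |r| < 1, S = a / (1 - r)
S = 20 / (1 - (-1/9))
S = 20 / (10/9)
S = 18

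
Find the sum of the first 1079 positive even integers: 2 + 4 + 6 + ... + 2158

Sum of first n even numbers = n(n+1)
= 1079×1080
= 1165320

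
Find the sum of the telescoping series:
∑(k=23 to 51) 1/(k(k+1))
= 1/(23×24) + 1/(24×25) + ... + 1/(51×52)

Partial fractions: 1/(k(k+1)) = 1/k - 1/(k+1)
The series telescopes:
= (1/23 - 1/24) + (1/24 - 1/25) + ... + (1/51 - 1/52)
= 1/23 - 1/52
= 29/1196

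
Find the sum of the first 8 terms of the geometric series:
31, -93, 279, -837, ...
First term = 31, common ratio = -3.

Sₙ = a(1 - rⁿ) / (1 - r)
S_8 = 31(1 - (-3)^8) / (1 - (-3))
S_8 = 31(1 - 6561) / (4)
S_8 = -50840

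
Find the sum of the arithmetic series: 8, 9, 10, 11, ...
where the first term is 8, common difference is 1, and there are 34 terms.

Sₙ = n/2 × (first + last)
Last term = a + (n-1)d = 8 + (34-1)×1 = 41
S_34 = 34/2 × (8 + 41)
S_34 = 34/2 × 49 = 833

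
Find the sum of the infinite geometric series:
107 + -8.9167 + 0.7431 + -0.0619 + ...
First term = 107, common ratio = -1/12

For |r| < 1, S = a / (1 - r)
S = 107 / (1 - (-1/12))
S = 107 / (13/12)
S = 1284/13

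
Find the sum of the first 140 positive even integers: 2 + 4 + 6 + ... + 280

Sum of first n even numbers = n(n+1)
= 140×141
= 19740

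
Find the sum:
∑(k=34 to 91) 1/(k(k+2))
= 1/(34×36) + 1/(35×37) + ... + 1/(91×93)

Partial fractions: 1/(k(k+2)) = (1/2)[1/k - 1/(k+2)]
Telescoping leaves the first two and last two terms:
= (1/2)[1/34 + 1/35 - 1/92 - 1/93]
= 185107/10181640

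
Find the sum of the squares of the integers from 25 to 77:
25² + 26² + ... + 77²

Use ∑_{k=1}^{n} k² = n(n+1)(2n+1)/6, then subtract the first 24 terms.
∑_{k=1}^{77} k² = 77×78×155/6 = 155155
∑_{k=1}^{24} k² = 24×25×49/6 = 4900
∑_{k=25}^{77} k² = 155155 - 4900 = 150255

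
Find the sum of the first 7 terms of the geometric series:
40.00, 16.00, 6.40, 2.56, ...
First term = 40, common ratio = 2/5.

Sₙ = a(1 - rⁿ) / (1 - r)
S_7 = 40(1 - (2/5)^7) / (1 - (2/5))
S_7 = 40(1 - (128/78125)) / (3/5)
S_7 = 207992/3125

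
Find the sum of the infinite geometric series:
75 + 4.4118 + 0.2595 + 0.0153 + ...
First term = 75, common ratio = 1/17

For |r| < 1, S = a / (1 - r)
S = 75 / (1 - (1/17))
S = 75 / (16/17)
S = 1275/16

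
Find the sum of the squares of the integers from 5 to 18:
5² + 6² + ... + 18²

Use ∑_{k=1}^{n} k² = n(n+1)(2n+1)/6, then subtract the first 4 terms.
∑_{k=1}^{18} k² = 18×19×37/6 = 2109
∑_{k=1}^{4} k² = 4×5×9/6 = 30
∑_{k=5}^{18} k² = 2109 - 30 = 2079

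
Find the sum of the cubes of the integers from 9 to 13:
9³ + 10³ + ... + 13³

Use ∑_{k=1}^{n} k³ = [n(n+1)/2]², then subtract the first 8 terms.
∑_{k=1}^{13} k³ = [13×14/2]² = 91² = 8281
∑_{k=1}^{8} k³ = [8×9/2]² = 36² = 1296
∑_{k=9}^{13} k³ = 8281 - 1296 = 6985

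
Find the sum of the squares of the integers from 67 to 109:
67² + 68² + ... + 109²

Use ∑_{k=1}^{n} k² = n(n+1)(2n+1)/6, then subtract the first 66 terms.
∑_{k=1}^{109} k² = 109×110×219/6 = 437635
∑_{k=1}^{66} k² = 66×67×133/6 = 98021
∑_{k=67}^{109} k² = 437635 - 98021 = 339614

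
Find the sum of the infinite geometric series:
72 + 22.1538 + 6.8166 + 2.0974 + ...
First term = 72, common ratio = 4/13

For |r| < 1, S = a / (1 - r)
S = 72 / (1 - (4/13))
S = 72 / (9/13)
S = 104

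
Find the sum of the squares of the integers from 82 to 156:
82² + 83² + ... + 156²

Use ∑_{k=1}^{n} k² = n(n+1)(2n+1)/6, then subtract the first 81 terms.
∑_{k=1}^{156} k² = 156×157×313/6 = 1277666
∑_{k=1}^{81} k² = 81×82×163/6 = 180441
∑_{k=82}^{156} k² = 1277666 - 180441 = 1097225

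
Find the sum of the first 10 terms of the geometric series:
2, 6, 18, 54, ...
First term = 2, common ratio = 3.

Sₙ = a(1 - rⁿ) / (1 - r)
S_10 = 2(1 - 3^10) / (1 - 3)
S_10 = 2(1 - 59049) / (-2)
S_10 = 59048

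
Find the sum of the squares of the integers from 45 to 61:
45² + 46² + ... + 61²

Use ∑_{k=1}^{n} k² = n(n+1)(2n+1)/6, then subtract the first 44 terms.
∑_{k=1}^{61} k² = 61×62×123/6 = 77531
∑_{k=1}^{44} k² = 44×45×89/6 = 29370
∑_{k=45}^{61} k² = 77531 - 29370 = 48161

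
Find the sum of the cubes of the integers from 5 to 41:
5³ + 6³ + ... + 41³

Use ∑_{k=1}^{n} k³ = [n(n+1)/2]², then subtract the first 4 terms.
∑_{k=1}^{41} k³ = [41×42/2]² = 861² = 741321
∑_{k=1}^{4} k³ = [4×5/2]² = 10² = 100
∑_{k=5}^{41} k³ = 741321 - 100 = 741221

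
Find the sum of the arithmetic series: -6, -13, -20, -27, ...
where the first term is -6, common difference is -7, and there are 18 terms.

Sₙ = n/2 × (first + last)
Last term = a + (n-1)d = -6 + (18-1)×(-7) = -125
S_18 = 18/2 × (-6 + (-125))
S_18 = 18/2 × (-131) = -1179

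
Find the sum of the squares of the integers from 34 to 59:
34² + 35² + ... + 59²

Use ∑_{k=1}^{n} k² = n(n+1)(2n+1)/6, then subtract the first 33 terms.
∑_{k=1}^{59} k² = 59×60×119/6 = 70210
∑_{k=1}^{33} k² = 33×34×67/6 = 12529
∑_{k=34}^{59} k² = 70210 - 12529 = 57681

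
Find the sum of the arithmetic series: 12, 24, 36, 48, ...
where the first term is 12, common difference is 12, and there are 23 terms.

Sₙ = n/2 × (first + last)
Last term = a + (n-1)d = 12 + (23-1)×12 = 276
S_23 = 23/2 × (12 + 276)
S_23 = 23/2 × 288 = 3312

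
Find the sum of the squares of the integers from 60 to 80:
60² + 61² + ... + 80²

Use ∑_{k=1}^{n} k² = n(n+1)(2n+1)/6, then subtract the first 59 terms.
∑_{k=1}^{80} k² = 80×81×161/6 = 173880
∑_{k=1}^{59} k² = 59×60×119/6 = 70210
∑_{k=60}^{80} k² = 173880 - 70210 = 103670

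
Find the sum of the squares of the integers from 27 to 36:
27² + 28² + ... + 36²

Use ∑_{k=1}^{n} k² = n(n+1)(2n+1)/6, then subtract the first 26 terms.
∑_{k=1}^{36} k² = 36×37×73/6 = 16206
∑_{k=1}^{26} k² = 26×27×53/6 = 6201
∑_{k=27}^{36} k² = 16206 - 6201 = 10005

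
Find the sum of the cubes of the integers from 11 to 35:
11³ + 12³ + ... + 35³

Use ∑_{k=1}^{n} k³ = [n(n+1)/2]², then subtract the first 10 terms.
∑_{k=1}^{35} k³ = [35×36/2]² = 630² = 396900
∑_{k=1}^{10} k³ = [10×11/2]² = 55² = 3025
∑_{k=11}^{35} k³ = 396900 - 3025 = 393875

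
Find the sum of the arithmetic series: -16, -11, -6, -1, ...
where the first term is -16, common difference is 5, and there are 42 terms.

Sₙ = n/2 × (first + last)
Last term = a + (n-1)d = -16 + (42-1)×5 = 189
S_42 = 42/2 × (-16 + 189)
S_42 = 42/2 × 173 = 3633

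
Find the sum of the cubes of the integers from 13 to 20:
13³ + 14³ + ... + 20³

Use ∑_{k=1}^{n} k³ = [n(n+1)/2]², then subtract the first 12 terms.
∑_{k=1}^{20} k³ = [20×21/2]² = 210² = 44100
∑_{k=1}^{12} k³ = [12×13/2]² = 78² = 6084
∑_{k=13}^{20} k³ = 44100 - 6084 = 38016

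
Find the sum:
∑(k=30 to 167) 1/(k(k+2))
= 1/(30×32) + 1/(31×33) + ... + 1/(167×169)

Partial fractions: 1/(k(k+2)) = (1/2)[1/k - 1/(k+2)]
Telescoping leaves the first two and last two terms:
= (1/2)[1/30 + 1/31 - 1/168 - 1/169]
= 236417/8801520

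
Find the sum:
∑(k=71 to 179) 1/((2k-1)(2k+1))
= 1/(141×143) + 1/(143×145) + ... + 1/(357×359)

Partial fractions: 1/((2k-1)(2k+1)) = (1/2)[1/(2k-1) - 1/(2k+1)]
The series telescopes:
= (1/2)[1/141 - 1/359]
= 109/50619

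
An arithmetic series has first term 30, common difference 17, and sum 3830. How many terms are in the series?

Using S = n/2 × [2a + (n-1)d]
3830 = n/2 × [2(30) + (n-1)(17)]
3830 = n/2 × [60 + 17n - 17]
7660 = n × [43 + 17n]
17n² + (43)n - 7660 = 0
Discriminant: Δ = (43)² - 4(17)(-7660) = 1849 + 520880 = 522729
√Δ = 723
n = [-(43) + √Δ] / (2·17) = (-43 + 723) / 34 = 680 / 34 = 20
(The negative root is discarded since n must be a positive integer.)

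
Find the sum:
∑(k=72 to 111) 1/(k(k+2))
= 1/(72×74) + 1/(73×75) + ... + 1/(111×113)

Partial fractions: 1/(k(k+2)) = (1/2)[1/k - 1/(k+2)]
Telescoping leaves the first two and last two terms:
= (1/2)[1/72 + 1/73 - 1/112 - 1/113]
= 81565/16629984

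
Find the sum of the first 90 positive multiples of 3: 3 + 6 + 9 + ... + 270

Factor out 3: = 3(1 + 2 + ... + 90) = 3 × n(n+1)/2
= 3 × 90×91/2
= 3 × 4095
= 12285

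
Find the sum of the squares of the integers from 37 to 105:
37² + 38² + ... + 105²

Use ∑_{k=1}^{n} k² = n(n+1)(2n+1)/6, then subtract the first 36 terms.
∑_{k=1}^{105} k² = 105×106×211/6 = 391405
∑_{k=1}^{36} k² = 36×37×73/6 = 16206
∑_{k=37}^{105} k² = 391405 - 16206 = 375199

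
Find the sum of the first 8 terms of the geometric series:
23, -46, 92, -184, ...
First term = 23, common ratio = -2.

Sₙ = a(1 - rⁿ) / (1 - r)
S_8 = 23(1 - (-2)^8) / (1 - (-2))
S_8 = 23(1 - 256) / (3)
S_8 = -1955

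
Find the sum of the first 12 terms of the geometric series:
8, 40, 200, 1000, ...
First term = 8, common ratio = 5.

Sₙ = a(1 - rⁿ) / (1 - r)
S_12 = 8(1 - 5^12) / (1 - 5)
S_12 = 8(1 - 244140625) / (-4)
S_12 = 488281248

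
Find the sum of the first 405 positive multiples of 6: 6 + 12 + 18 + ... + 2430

Factor out 6: = 6(1 + 2 + ... + 405) = 6 × n(n+1)/2
= 6 × 405×406/2
= 6 × 82215
= 493290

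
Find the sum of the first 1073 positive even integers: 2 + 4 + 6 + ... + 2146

Sum of first n even numbers = n(n+1)
= 1073×1074
= 1152402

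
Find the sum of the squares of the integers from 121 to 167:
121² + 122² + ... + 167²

Use ∑_{k=1}^{n} k² = n(n+1)(2n+1)/6, then subtract the first 120 terms.
∑_{k=1}^{167} k² = 167×168×335/6 = 1566460
∑_{k=1}^{120} k² = 120×121×241/6 = 583220
∑_{k=121}^{167} k² = 1566460 - 583220 = 983240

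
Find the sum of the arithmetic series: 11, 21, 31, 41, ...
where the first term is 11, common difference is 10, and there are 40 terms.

Sₙ = n/2 × (first + last)
Last term = a + (n-1)d = 11 + (40-1)×10 = 401
S_40 = 40/2 × (11 + 401)
S_40 = 40/2 × 412 = 8240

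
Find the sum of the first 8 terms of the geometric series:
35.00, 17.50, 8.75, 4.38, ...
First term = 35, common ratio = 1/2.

Sₙ = a(1 - rⁿ) / (1 - r)
S_8 = 35(1 - (1/2)^8) / (1 - (1/2))
S_8 = 35(1 - (1/256)) / (1/2)
S_8 = 8925/128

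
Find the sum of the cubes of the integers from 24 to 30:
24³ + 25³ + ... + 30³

Use ∑_{k=1}^{n} k³ = [n(n+1)/2]², then subtract the first 23 terms.
∑_{k=1}^{30} k³ = [30×31/2]² = 465² = 216225
∑_{k=1}^{23} k³ = [23×24/2]² = 276² = 76176
∑_{k=24}^{30} k³ = 216225 - 76176 = 140049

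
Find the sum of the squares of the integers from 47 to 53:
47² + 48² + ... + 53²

Use ∑_{k=1}^{n} k² = n(n+1)(2n+1)/6, then subtract the first 46 terms.
∑_{k=1}^{53} k² = 53×54×107/6 = 51039
∑_{k=1}^{46} k² = 46×47×93/6 = 33511
∑_{k=47}^{53} k² = 51039 - 33511 = 17528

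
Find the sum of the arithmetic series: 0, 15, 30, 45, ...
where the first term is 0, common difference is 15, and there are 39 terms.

Sₙ = n/2 × (first + last)
Last term = a + (n-1)d = 0 + (39-1)×15 = 570
S_39 = 39/2 × (0 + 570)
S_39 = 39/2 × 570 = 11115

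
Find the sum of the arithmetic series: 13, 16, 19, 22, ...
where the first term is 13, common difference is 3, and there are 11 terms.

Sₙ = n/2 × (first + last)
Last term = a + (n-1)d = 13 + (11-1)×3 = 43
S_11 = 11/2 × (13 + 43)
S_11 = 11/2 × 56 = 308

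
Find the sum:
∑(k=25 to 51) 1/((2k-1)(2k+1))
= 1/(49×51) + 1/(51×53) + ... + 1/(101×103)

Partial fractions: 1/((2k-1)(2k+1)) = (1/2)[1/(2k-1) - 1/(2k+1)]
The series telescopes:
= (1/2)[1/49 - 1/103]
= 27/5047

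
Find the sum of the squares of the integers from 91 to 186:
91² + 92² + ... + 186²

Use ∑_{k=1}^{n} k² = n(n+1)(2n+1)/6, then subtract the first 90 terms.
∑_{k=1}^{186} k² = 186×187×373/6 = 2162281
∑_{k=1}^{90} k² = 90×91×181/6 = 247065
∑_{k=91}^{186} k² = 2162281 - 247065 = 1915216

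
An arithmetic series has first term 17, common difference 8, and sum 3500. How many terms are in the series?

Using S = n/2 × [2a + (n-1)d]
3500 = n/2 × [2(17) + (n-1)(8)]
3500 = n/2 × [34 + 8n - 8]
7000 = n × [26 + 8n]
8n² + (26)n - 7000 = 0
Discriminant: Δ = (26)² - 4(8)(-7000) = 676 + 224000 = 224676
√Δ = 474
n = [-(26) + √Δ] / (2·8) = (-26 + 474) / 16 = 448 / 16 = 28
(The negative root is discarded since n must be a positive integer.)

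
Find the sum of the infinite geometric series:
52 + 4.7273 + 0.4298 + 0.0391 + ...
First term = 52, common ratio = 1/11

For |r| < 1, S = a / (1 - r)
S = 52 / (1 - (1/11))
S = 52 / (10/11)
S = 286/5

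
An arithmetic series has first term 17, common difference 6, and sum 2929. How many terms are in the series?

Using S = n/2 × [2a + (n-1)d]
2929 = n/2 × [2(17) + (n-1)(6)]
2929 = n/2 × [34 + 6n - 6]
5858 = n × [28 + 6n]
6n² + (28)n - 5858 = 0
Discriminant: Δ = (28)² - 4(6)(-5858) = 784 + 140592 = 141376
√Δ = 376
n = [-(28) + √Δ] / (2·6) = (-28 + 376) / 12 = 348 / 12 = 29
(The negative root is discarded since n must be a positive integer.)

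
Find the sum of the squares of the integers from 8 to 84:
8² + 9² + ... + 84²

Use ∑_{k=1}^{n} k² = n(n+1)(2n+1)/6, then subtract the first 7 terms.
∑_{k=1}^{84} k² = 84×85×169/6 = 201110
∑_{k=1}^{7} k² = 7×8×15/6 = 140
∑_{k=8}^{84} k² = 201110 - 140 = 200970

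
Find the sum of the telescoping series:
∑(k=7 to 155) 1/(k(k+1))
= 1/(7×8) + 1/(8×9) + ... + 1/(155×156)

Partial fractions: 1/(k(k+1)) = 1/k - 1/(k+1)
The series telescopes:
= (1/7 - 1/8) + (1/8 - 1/9) + ... + (1/155 - 1/156)
= 1/7 - 1/156
= 149/1092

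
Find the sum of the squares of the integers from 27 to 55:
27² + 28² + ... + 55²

Use ∑_{k=1}^{n} k² = n(n+1)(2n+1)/6, then subtract the first 26 terms.
∑_{k=1}^{55} k² = 55×56×111/6 = 56980
∑_{k=1}^{26} k² = 26×27×53/6 = 6201
∑_{k=27}^{55} k² = 56980 - 6201 = 50779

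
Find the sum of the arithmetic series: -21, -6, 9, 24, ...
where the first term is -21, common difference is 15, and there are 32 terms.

Sₙ = n/2 × (first + last)
Last term = a + (n-1)d = -21 + (32-1)×15 = 444
S_32 = 32/2 × (-21 + 444)
S_32 = 32/2 × 423 = 6768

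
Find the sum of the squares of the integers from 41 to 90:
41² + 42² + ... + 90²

Use ∑_{k=1}^{n} k² = n(n+1)(2n+1)/6, then subtract the first 40 terms.
∑_{k=1}^{90} k² = 90×91×181/6 = 247065
∑_{k=1}^{40} k² = 40×41×81/6 = 22140
∑_{k=41}^{90} k² = 247065 - 22140 = 224925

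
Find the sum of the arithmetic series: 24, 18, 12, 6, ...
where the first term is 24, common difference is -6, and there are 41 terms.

Sₙ = n/2 × (first + last)
Last term = a + (n-1)d = 24 + (41-1)×(-6) = -216
S_41 = 41/2 × (24 + (-216))
S_41 = 41/2 × (-192) = -3936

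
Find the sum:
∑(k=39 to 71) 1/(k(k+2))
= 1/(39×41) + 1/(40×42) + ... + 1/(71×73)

Partial fractions: 1/(k(k+2)) = (1/2)[1/k - 1/(k+2)]
Telescoping leaves the first two and last two terms:
= (1/2)[1/39 + 1/40 - 1/72 - 1/73]
= 1969/170820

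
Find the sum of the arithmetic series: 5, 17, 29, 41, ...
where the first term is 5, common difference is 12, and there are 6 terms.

Sₙ = n/2 × (first + last)
Last term = a + (n-1)d = 5 + (6-1)×12 = 65
S_6 = 6/2 × (5 + 65)
S_6 = 6/2 × 70 = 210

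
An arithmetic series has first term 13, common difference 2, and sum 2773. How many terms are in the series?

Using S = n/2 × [2a + (n-1)d]
2773 = n/2 × [2(13) + (n-1)(2)]
2773 = n/2 × [26 + 2n - 2]
5546 = n × [24 + 2n]
2n² + (24)n - 5546 = 0
Discriminant: Δ = (24)² - 4(2)(-5546) = 576 + 44368 = 44944
√Δ = 212
n = [-(24) + √Δ] / (2·2) = (-24 + 212) / 4 = 188 / 4 = 47
(The negative root is discarded since n must be a positive integer.)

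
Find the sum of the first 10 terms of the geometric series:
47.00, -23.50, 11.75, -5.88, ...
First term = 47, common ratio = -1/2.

Sₙ = a(1 - rⁿ) / (1 - r)
S_10 = 47(1 - (-1/2)^10) / (1 - (-1/2))
S_10 = 47(1 - (1/1024)) / (3/2)
S_10 = 16027/512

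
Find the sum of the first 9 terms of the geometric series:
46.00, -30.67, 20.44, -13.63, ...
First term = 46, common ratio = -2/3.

Sₙ = a(1 - rⁿ) / (1 - r)
S_9 = 46(1 - (-2/3)^9) / (1 - (-2/3))
S_9 = 46(1 - (-512/19683)) / (5/3)
S_9 = 185794/6561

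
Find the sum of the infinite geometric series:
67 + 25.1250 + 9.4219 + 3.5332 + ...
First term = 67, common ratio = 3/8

For |r| < 1, S = a / (1 - r)
S = 67 / (1 - (3/8))
S = 67 / (5/8)
S = 536/5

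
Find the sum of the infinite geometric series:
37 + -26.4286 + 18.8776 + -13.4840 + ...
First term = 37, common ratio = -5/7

For |r| < 1, S = a / (1 - r)
S = 37 / (1 - (-5/7))
S = 37 / (12/7)
S = 259/12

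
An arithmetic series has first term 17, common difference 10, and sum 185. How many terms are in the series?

Using S = n/2 × [2a + (n-1)d]
185 = n/2 × [2(17) + (n-1)(10)]
185 = n/2 × [34 + 10n - 10]
370 = n × [24 + 10n]
10n² + (24)n - 370 = 0
Discriminant: Δ = (24)² - 4(10)(-370) = 576 + 14800 = 15376
√Δ = 124
n = [-(24) + √Δ] / (2·10) = (-24 + 124) / 20 = 100 / 20 = 5
(The negative root is discarded since n must be a positive integer.)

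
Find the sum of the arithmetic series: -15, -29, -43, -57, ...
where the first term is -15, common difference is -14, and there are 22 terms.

Sₙ = n/2 × (first + last)
Last term = a + (n-1)d = -15 + (22-1)×(-14) = -309
S_22 = 22/2 × (-15 + (-309))
S_22 = 22/2 × (-324) = -3564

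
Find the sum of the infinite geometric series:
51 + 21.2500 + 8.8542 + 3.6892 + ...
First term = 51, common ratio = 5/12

For |r| < 1, S = a / (1 - r)
S = 51 / (1 - (5/12))
S = 51 / (7/12)
S = 612/7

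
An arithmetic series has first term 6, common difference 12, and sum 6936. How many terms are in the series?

Using S = n/2 × [2a + (n-1)d]
6936 = n/2 × [2(6) + (n-1)(12)]
6936 = n/2 × [12 + 12n - 12]
13872 = n × [0 + 12n]
12n² + (0)n - 13872 = 0
Discriminant: Δ = (0)² - 4(12)(-13872) = 0 + 665856 = 665856
√Δ = 816
n = [-(0) + √Δ] / (2·12) = (0 + 816) / 24 = 816 / 24 = 34
(The negative root is discarded since n must be a positive integer.)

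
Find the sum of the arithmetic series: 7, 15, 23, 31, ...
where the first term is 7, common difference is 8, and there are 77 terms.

Sₙ = n/2 × (first + last)
Last term = a + (n-1)d = 7 + (77-1)×8 = 615
S_77 = 77/2 × (7 + 615)
S_77 = 77/2 × 622 = 23947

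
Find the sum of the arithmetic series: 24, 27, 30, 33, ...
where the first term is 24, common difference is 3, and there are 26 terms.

Sₙ = n/2 × (first + last)
Last term = a + (n-1)d = 24 + (26-1)×3 = 99
S_26 = 26/2 × (24 + 99)
S_26 = 26/2 × 123 = 1599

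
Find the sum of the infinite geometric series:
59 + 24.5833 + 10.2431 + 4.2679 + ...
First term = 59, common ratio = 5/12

For |r| < 1, S = a / (1 - r)
S = 59 / (1 - (5/12))
S = 59 / (7/12)
S = 708/7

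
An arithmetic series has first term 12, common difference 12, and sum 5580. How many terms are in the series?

Using S = n/2 × [2a + (n-1)d]
5580 = n/2 × [2(12) + (n-1)(12)]
5580 = n/2 × [24 + 12n - 12]
11160 = n × [12 + 12n]
12n² + (12)n - 11160 = 0
Discriminant: Δ = (12)² - 4(12)(-11160) = 144 + 535680 = 535824
√Δ = 732
n = [-(12) + √Δ] / (2·12) = (-12 + 732) / 24 = 720 / 24 = 30
(The negative root is discarded since n must be a positive integer.)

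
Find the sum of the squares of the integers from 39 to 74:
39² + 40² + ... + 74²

Use ∑_{k=1}^{n} k² = n(n+1)(2n+1)/6, then subtract the first 38 terms.
∑_{k=1}^{74} k² = 74×75×149/6 = 137825
∑_{k=1}^{38} k² = 38×39×77/6 = 19019
∑_{k=39}^{74} k² = 137825 - 19019 = 118806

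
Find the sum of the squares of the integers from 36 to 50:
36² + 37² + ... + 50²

Use ∑_{k=1}^{n} k² = n(n+1)(2n+1)/6, then subtract the first 35 terms.
∑_{k=1}^{50} k² = 50×51×101/6 = 42925
∑_{k=1}^{35} k² = 35×36×71/6 = 14910
∑_{k=36}^{50} k² = 42925 - 14910 = 28015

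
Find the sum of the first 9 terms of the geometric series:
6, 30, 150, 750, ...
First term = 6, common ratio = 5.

Sₙ = a(1 - rⁿ) / (1 - r)
S_9 = 6(1 - 5^9) / (1 - 5)
S_9 = 6(1 - 1953125) / (-4)
S_9 = 2929686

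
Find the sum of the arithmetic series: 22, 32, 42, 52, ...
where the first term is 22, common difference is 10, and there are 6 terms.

Sₙ = n/2 × (first + last)
Last term = a + (n-1)d = 22 + (6-1)×10 = 72
S_6 = 6/2 × (22 + 72)
S_6 = 6/2 × 94 = 282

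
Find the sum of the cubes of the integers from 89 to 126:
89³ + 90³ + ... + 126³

Use ∑_{k=1}^{n} k³ = [n(n+1)/2]², then subtract the first 88 terms.
∑_{k=1}^{126} k³ = [126×127/2]² = 8001² = 64016001
∑_{k=1}^{88} k³ = [88×89/2]² = 3916² = 15335056
∑_{k=89}^{126} k³ = 64016001 - 15335056 = 48680945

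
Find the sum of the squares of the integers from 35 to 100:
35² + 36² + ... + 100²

Use ∑_{k=1}^{n} k² = n(n+1)(2n+1)/6, then subtract the first 34 terms.
∑_{k=1}^{100} k² = 100×101×201/6 = 338350
∑_{k=1}^{34} k² = 34×35×69/6 = 13685
∑_{k=35}^{100} k² = 338350 - 13685 = 324665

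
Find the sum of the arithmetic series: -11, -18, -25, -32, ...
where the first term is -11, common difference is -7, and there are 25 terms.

Sₙ = n/2 × (first + last)
Last term = a + (n-1)d = -11 + (25-1)×(-7) = -179
S_25 = 25/2 × (-11 + (-179))
S_25 = 25/2 × (-190) = -2375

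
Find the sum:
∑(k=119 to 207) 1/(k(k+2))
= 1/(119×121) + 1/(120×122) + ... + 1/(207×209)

Partial fractions: 1/(k(k+2)) = (1/2)[1/k - 1/(k+2)]
Telescoping leaves the first two and last two terms:
= (1/2)[1/119 + 1/120 - 1/208 - 1/209]
= 554381/155195040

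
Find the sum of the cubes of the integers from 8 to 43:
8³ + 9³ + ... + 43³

Use ∑_{k=1}^{n} k³ = [n(n+1)/2]², then subtract the first 7 terms.
∑_{k=1}^{43} k³ = [43×44/2]² = 946² = 894916
∑_{k=1}^{7} k³ = [7×8/2]² = 28² = 784
∑_{k=8}^{43} k³ = 894916 - 784 = 894132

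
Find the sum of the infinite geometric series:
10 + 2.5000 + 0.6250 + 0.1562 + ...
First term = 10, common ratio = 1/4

For |r| < 1, S = a / (1 - r)
S = 10 / (1 - (1/4))
S = 10 / (3/4)
S = 40/3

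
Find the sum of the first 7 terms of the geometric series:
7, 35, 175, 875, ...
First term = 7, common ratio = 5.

Sₙ = a(1 - rⁿ) / (1 - r)
S_7 = 7(1 - 5^7) / (1 - 5)
S_7 = 7(1 - 78125) / (-4)
S_7 = 136717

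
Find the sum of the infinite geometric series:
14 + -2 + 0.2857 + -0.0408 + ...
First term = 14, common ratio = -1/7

For |r| < 1, S = a / (1 - r)
S = 14 / (1 - (-1/7))
S = 14 / (8/7)
S = 49/4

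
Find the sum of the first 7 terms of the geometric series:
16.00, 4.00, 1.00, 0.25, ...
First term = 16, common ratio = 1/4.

Sₙ = a(1 - rⁿ) / (1 - r)
S_7 = 16(1 - (1/4)^7) / (1 - (1/4))
S_7 = 16(1 - (1/16384)) / (3/4)
S_7 = 5461/256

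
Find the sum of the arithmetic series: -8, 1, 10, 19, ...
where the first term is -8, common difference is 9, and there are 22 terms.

Sₙ = n/2 × (first + last)
Last term = a + (n-1)d = -8 + (22-1)×9 = 181
S_22 = 22/2 × (-8 + 181)
S_22 = 22/2 × 173 = 1903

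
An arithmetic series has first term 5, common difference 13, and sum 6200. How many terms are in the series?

Using S = n/2 × [2a + (n-1)d]
6200 = n/2 × [2(5) + (n-1)(13)]
6200 = n/2 × [10 + 13n - 13]
12400 = n × [-3 + 13n]
13n² + (-3)n - 12400 = 0
Discriminant: Δ = (-3)² - 4(13)(-12400) = 9 + 644800 = 644809
√Δ = 803
n = [-(-3) + √Δ] / (2·13) = (3 + 803) / 26 = 806 / 26 = 31
(The negative root is discarded since n must be a positive integer.)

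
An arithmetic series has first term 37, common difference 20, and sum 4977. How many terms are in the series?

Using S = n/2 × [2a + (n-1)d]
4977 = n/2 × [2(37) + (n-1)(20)]
4977 = n/2 × [74 + 20n - 20]
9954 = n × [54 + 20n]
20n² + (54)n - 9954 = 0
Discriminant: Δ = (54)² - 4(20)(-9954) = 2916 + 796320 = 799236
√Δ = 894
n = [-(54) + √Δ] / (2·20) = (-54 + 894) / 40 = 840 / 40 = 21
(The negative root is discarded since n must be a positive integer.)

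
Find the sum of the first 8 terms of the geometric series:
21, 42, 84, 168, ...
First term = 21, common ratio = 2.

Sₙ = a(1 - rⁿ) / (1 - r)
S_8 = 21(1 - 2^8) / (1 - 2)
S_8 = 21(1 - 256) / (-1)
S_8 = 5355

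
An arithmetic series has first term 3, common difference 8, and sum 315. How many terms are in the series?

Using S = n/2 × [2a + (n-1)d]
315 = n/2 × [2(3) + (n-1)(8)]
315 = n/2 × [6 + 8n - 8]
630 = n × [-2 + 8n]
8n² + (-2)n - 630 = 0
Discriminant: Δ = (-2)² - 4(8)(-630) = 4 + 20160 = 20164
√Δ = 142
n = [-(-2) + √Δ] / (2·8) = (2 + 142) / 16 = 144 / 16 = 9
(The negative root is discarded since n must be a positive integer.)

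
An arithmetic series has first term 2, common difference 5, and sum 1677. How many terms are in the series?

Using S = n/2 × [2a + (n-1)d]
1677 = n/2 × [2(2) + (n-1)(5)]
1677 = n/2 × [4 + 5n - 5]
3354 = n × [-1 + 5n]
5n² + (-1)n - 3354 = 0
Discriminant: Δ = (-1)² - 4(5)(-3354) = 1 + 67080 = 67081
√Δ = 259
n = [-(-1) + √Δ] / (2·5) = (1 + 259) / 10 = 260 / 10 = 26
(The negative root is discarded since n must be a positive integer.)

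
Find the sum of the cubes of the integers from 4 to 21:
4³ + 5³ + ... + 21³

Use ∑_{k=1}^{n} k³ = [n(n+1)/2]², then subtract the first 3 terms.
∑_{k=1}^{21} k³ = [21×22/2]² = 231² = 53361
∑_{k=1}^{3} k³ = [3×4/2]² = 6² = 36
∑_{k=4}^{21} k³ = 53361 - 36 = 53325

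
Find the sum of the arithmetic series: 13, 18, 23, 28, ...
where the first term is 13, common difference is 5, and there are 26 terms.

Sₙ = n/2 × (first + last)
Last term = a + (n-1)d = 13 + (26-1)×5 = 138
S_26 = 26/2 × (13 + 138)
S_26 = 26/2 × 151 = 1963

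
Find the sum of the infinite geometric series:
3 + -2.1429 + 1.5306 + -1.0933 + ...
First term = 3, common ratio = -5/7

For |r| < 1, S = a / (1 - r)
S = 3 / (1 - (-5/7))
S = 3 / (12/7)
S = 7/4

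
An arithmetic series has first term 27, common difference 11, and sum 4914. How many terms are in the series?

Using S = n/2 × [2a + (n-1)d]
4914 = n/2 × [2(27) + (n-1)(11)]
4914 = n/2 × [54 + 11n - 11]
9828 = n × [43 + 11n]
11n² + (43)n - 9828 = 0
Discriminant: Δ = (43)² - 4(11)(-9828) = 1849 + 432432 = 434281
√Δ = 659
n = [-(43) + √Δ] / (2·11) = (-43 + 659) / 22 = 616 / 22 = 28
(The negative root is discarded since n must be a positive integer.)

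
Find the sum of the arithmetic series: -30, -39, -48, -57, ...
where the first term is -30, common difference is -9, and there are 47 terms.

Sₙ = n/2 × (first + last)
Last term = a + (n-1)d = -30 + (47-1)×(-9) = -444
S_47 = 47/2 × (-30 + (-444))
S_47 = 47/2 × (-474) = -11139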